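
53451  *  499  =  26672049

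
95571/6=31857/2 =15928.50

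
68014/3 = 68014/3 =22671.33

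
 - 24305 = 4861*( - 5 ) 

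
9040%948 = 508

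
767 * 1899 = 1456533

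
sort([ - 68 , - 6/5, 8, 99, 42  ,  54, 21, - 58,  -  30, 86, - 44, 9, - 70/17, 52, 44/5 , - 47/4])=[ - 68, - 58, - 44, - 30, - 47/4,  -  70/17, - 6/5, 8,  44/5, 9, 21, 42, 52, 54, 86,  99]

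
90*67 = 6030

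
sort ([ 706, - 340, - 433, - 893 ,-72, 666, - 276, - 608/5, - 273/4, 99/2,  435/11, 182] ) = [  -  893,-433, - 340, -276, - 608/5 , - 72,-273/4, 435/11, 99/2, 182,  666,706 ] 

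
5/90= 1/18 = 0.06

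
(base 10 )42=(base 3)1120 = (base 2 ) 101010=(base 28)1e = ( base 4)222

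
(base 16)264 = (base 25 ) OC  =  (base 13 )381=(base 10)612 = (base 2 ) 1001100100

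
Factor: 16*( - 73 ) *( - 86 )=2^5*43^1*73^1= 100448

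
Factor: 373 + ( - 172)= 201 =3^1*67^1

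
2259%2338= 2259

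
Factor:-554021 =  - 13^1*19^1*2243^1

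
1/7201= 1/7201 = 0.00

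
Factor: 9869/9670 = 2^(- 1)*5^( - 1)*71^1*139^1*967^(- 1 )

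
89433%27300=7533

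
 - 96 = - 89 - 7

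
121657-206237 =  - 84580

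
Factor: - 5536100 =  - 2^2*5^2*23^1*29^1*83^1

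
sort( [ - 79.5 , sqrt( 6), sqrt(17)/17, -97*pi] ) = [ - 97*pi, - 79.5,sqrt( 17) /17,sqrt(6 ) ] 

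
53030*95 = 5037850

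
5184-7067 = -1883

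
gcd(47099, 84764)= 1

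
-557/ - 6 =92+5/6  =  92.83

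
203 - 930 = -727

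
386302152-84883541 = 301418611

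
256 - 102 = 154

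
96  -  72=24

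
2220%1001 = 218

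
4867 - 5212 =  - 345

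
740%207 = 119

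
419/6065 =419/6065 = 0.07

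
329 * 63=20727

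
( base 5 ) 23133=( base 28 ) 23g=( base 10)1668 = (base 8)3204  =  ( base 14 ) 872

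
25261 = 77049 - 51788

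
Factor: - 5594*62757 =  - 351062658 = - 2^1*3^2*19^1 * 367^1 * 2797^1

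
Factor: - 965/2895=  - 1/3 =- 3^( - 1)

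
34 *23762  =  807908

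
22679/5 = 22679/5 =4535.80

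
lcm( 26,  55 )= 1430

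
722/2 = 361= 361.00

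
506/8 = 63 + 1/4=63.25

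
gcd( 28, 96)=4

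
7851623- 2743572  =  5108051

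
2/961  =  2/961 = 0.00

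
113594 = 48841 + 64753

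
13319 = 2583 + 10736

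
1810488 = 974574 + 835914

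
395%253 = 142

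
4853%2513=2340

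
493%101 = 89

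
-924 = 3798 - 4722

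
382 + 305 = 687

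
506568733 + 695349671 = 1201918404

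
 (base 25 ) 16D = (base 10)788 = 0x314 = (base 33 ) NT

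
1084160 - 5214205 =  - 4130045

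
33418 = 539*62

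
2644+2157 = 4801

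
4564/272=16 + 53/68 =16.78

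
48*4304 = 206592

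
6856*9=61704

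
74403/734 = 101+ 269/734 = 101.37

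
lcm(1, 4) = 4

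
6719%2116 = 371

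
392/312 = 49/39 =1.26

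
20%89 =20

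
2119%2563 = 2119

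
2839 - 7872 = -5033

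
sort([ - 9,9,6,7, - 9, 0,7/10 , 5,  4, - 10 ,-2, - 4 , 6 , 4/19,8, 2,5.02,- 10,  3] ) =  [ - 10, - 10, - 9, - 9,-4, - 2, 0, 4/19, 7/10,2,3 , 4,5,5.02 , 6 , 6 , 7 , 8,9] 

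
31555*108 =3407940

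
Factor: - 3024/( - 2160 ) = 7/5 = 5^( - 1 )*7^1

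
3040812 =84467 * 36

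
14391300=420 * 34265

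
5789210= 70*82703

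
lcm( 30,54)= 270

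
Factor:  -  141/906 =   -  47/302 = - 2^( - 1 )*47^1*151^( - 1 ) 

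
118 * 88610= 10455980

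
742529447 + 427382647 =1169912094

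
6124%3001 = 122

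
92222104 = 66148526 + 26073578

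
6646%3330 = 3316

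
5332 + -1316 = 4016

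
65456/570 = 114 +238/285 = 114.84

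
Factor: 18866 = 2^1*9433^1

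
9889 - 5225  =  4664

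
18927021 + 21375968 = 40302989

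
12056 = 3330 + 8726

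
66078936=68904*959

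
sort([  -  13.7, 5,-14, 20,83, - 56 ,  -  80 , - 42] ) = [ -80,-56,  -  42,-14,-13.7, 5, 20,83]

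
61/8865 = 61/8865 = 0.01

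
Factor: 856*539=461384 = 2^3 * 7^2*11^1*107^1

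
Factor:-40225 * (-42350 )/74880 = 170352875/7488 = 2^( - 6 )*3^(-2) *5^3 *7^1*11^2*13^ ( - 1 )*  1609^1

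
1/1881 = 1/1881 = 0.00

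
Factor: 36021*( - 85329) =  - 3^3*19^1*499^1 * 12007^1 = - 3073635909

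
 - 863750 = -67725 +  - 796025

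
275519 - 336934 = -61415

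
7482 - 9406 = - 1924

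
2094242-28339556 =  - 26245314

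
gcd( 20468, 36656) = 4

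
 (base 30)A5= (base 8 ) 461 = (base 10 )305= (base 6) 1225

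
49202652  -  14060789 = 35141863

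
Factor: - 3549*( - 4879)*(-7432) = -128689323672 = - 2^3*3^1*7^2*13^2*17^1*41^1*929^1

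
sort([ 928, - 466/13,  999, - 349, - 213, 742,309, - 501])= [ - 501, - 349, - 213, - 466/13 , 309, 742,928,999]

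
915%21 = 12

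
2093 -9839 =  - 7746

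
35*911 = 31885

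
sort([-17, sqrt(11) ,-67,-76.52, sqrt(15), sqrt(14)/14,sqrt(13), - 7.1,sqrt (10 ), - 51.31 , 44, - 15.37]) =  [ - 76.52, - 67,- 51.31, - 17, - 15.37,-7.1, sqrt(14 )/14, sqrt(10),sqrt(11), sqrt(13),sqrt(15), 44]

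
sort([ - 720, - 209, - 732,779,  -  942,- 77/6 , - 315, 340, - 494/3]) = [ - 942, - 732, - 720, - 315, - 209, - 494/3,- 77/6, 340,779 ]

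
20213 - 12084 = 8129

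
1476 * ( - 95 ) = -140220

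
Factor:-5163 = -3^1*1721^1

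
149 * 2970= 442530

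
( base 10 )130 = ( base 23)5f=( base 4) 2002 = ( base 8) 202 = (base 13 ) A0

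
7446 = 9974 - 2528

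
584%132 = 56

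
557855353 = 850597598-292742245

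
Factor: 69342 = 2^1*3^1*7^1*13^1*127^1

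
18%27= 18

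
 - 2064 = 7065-9129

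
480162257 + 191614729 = 671776986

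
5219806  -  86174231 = - 80954425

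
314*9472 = 2974208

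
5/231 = 5/231 = 0.02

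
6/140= 3/70  =  0.04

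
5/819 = 5/819 = 0.01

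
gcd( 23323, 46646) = 23323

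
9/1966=9/1966 = 0.00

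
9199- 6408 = 2791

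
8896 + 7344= 16240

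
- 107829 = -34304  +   - 73525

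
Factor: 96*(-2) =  - 2^6*3^1=- 192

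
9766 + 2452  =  12218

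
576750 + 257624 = 834374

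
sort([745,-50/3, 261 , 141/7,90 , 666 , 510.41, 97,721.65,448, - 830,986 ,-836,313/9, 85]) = [ - 836, - 830,-50/3, 141/7,313/9,85,90,97,261 , 448,  510.41, 666, 721.65,  745,  986 ]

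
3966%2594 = 1372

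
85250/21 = 85250/21 = 4059.52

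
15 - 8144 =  - 8129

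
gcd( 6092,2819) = 1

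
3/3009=1/1003 = 0.00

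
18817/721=18817/721=26.10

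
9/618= 3/206  =  0.01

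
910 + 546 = 1456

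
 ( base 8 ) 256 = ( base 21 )86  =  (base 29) 60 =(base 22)7K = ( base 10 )174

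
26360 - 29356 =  - 2996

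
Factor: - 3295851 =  -3^1 * 13^1 * 84509^1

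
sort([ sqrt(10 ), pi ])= [ pi, sqrt (10 )]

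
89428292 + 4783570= 94211862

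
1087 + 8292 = 9379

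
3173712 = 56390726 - 53217014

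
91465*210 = 19207650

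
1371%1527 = 1371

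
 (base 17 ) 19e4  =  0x1e4c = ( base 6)55524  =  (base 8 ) 17114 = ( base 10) 7756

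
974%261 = 191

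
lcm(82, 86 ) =3526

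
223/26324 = 223/26324 = 0.01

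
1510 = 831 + 679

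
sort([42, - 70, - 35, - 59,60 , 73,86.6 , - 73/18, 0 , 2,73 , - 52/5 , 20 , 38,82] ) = [ - 70, - 59, - 35, - 52/5,  -  73/18, 0,2, 20,38 , 42, 60 , 73,73,  82, 86.6] 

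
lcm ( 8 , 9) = 72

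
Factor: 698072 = 2^3*71^1 * 1229^1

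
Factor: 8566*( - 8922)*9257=-707474111964 = -2^2*3^1 * 1487^1*4283^1*9257^1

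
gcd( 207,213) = 3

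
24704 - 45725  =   - 21021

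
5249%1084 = 913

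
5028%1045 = 848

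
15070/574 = 7535/287  =  26.25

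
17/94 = 17/94 = 0.18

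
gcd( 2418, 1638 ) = 78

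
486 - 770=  - 284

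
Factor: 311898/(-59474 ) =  -3^1*131^(-1) * 229^1 = -687/131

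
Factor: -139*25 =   -  3475 = -5^2 *139^1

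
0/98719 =0 = 0.00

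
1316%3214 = 1316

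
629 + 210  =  839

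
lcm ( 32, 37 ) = 1184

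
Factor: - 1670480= -2^4*5^1*7^1*19^1*157^1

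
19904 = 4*4976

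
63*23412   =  1474956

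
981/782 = 981/782=1.25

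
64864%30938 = 2988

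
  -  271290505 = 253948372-525238877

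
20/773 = 20/773 =0.03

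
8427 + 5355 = 13782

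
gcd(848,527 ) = 1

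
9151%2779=814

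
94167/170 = 94167/170 = 553.92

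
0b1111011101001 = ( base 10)7913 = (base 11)5A44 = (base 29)9bp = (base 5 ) 223123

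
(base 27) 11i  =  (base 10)774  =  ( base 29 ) QK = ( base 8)1406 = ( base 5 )11044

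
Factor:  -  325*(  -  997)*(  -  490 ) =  - 158772250 = - 2^1*5^3*7^2*13^1*997^1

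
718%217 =67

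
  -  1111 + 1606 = 495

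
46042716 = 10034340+36008376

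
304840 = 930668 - 625828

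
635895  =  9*70655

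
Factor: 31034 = 2^1*59^1*263^1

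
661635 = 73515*9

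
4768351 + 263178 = 5031529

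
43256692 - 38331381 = 4925311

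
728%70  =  28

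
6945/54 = 128 + 11/18  =  128.61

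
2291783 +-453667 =1838116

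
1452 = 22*66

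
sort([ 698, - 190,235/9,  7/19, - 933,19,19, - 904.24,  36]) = [-933, - 904.24 , - 190,7/19,19,  19 , 235/9, 36 , 698]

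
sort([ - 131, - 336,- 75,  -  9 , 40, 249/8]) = [ - 336, -131,-75,  -  9,249/8,40]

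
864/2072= 108/259=0.42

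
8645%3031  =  2583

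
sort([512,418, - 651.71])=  [ - 651.71, 418, 512]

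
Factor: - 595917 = - 3^4*7^1 *1051^1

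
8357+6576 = 14933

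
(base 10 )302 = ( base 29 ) AC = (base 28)AM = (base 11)255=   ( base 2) 100101110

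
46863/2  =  46863/2= 23431.50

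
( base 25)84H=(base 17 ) 10c0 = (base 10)5117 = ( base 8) 11775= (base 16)13FD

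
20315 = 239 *85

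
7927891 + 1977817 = 9905708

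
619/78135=619/78135 = 0.01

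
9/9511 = 9/9511 =0.00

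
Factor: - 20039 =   -  29^1*691^1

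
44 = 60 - 16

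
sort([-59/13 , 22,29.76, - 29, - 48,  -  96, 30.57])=[ - 96, - 48, - 29, - 59/13,22,  29.76, 30.57]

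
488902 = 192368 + 296534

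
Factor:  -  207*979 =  - 202653= -3^2 * 11^1*23^1*89^1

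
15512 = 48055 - 32543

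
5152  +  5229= 10381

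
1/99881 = 1/99881 = 0.00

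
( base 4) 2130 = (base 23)6I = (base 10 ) 156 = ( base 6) 420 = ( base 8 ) 234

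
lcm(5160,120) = 5160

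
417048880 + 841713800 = 1258762680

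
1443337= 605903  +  837434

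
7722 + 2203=9925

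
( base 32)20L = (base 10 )2069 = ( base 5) 31234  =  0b100000010101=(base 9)2748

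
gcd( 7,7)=7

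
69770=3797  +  65973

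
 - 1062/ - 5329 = 1062/5329  =  0.20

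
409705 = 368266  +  41439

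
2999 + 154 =3153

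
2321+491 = 2812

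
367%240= 127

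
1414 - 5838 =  - 4424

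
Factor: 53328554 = 2^1*19^1*1403383^1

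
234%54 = 18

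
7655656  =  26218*292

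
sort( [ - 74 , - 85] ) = [ - 85, - 74] 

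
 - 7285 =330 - 7615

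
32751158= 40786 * 803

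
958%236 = 14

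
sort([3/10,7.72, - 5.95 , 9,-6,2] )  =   [ - 6, - 5.95,3/10,2  ,  7.72 , 9]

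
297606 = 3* 99202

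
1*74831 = 74831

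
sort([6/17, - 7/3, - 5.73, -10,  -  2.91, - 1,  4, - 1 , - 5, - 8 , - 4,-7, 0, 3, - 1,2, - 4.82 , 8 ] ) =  [  -  10,-8, - 7, - 5.73, - 5, - 4.82, - 4 , - 2.91, - 7/3, - 1,-1, - 1, 0, 6/17,2, 3, 4, 8]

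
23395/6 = 23395/6  =  3899.17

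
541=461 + 80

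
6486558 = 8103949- 1617391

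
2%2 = 0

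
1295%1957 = 1295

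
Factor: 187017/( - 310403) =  - 579/961=- 3^1*31^(-2)*193^1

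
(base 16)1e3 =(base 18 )18f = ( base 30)G3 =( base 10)483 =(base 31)fi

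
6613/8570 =6613/8570 = 0.77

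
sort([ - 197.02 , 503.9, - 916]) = [ - 916,-197.02 , 503.9]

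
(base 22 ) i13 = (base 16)2221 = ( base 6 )104241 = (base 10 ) 8737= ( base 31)92q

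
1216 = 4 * 304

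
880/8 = 110 = 110.00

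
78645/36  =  26215/12 = 2184.58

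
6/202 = 3/101 = 0.03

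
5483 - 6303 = -820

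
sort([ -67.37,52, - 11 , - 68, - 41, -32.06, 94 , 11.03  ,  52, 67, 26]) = [ - 68, - 67.37, - 41, - 32.06, - 11,11.03,26,52, 52,67,  94] 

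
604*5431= 3280324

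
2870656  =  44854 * 64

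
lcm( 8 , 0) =0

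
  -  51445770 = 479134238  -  530580008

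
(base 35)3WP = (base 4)1023110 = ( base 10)4820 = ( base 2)1001011010100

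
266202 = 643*414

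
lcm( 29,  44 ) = 1276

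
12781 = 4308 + 8473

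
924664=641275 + 283389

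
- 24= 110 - 134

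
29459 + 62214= 91673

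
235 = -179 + 414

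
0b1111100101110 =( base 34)6uq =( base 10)7982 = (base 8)17456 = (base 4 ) 1330232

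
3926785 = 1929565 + 1997220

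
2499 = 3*833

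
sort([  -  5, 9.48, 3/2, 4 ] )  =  [ - 5, 3/2,4,9.48 ] 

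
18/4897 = 18/4897 = 0.00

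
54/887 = 54/887 = 0.06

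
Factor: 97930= 2^1*5^1*7^1*1399^1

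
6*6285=37710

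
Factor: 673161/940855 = 3^1 *5^(-1 ) * 457^1*491^1* 188171^( - 1 ) 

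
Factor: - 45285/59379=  - 5^1 * 3019^1*19793^ (- 1) = - 15095/19793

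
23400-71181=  - 47781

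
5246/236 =2623/118 = 22.23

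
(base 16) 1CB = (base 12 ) 323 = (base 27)H0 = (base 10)459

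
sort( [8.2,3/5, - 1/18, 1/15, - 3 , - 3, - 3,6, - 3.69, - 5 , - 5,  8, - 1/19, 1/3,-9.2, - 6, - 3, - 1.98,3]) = [ - 9.2, - 6, - 5, - 5, - 3.69, - 3,-3, -3, - 3,-1.98,-1/18, - 1/19 , 1/15,1/3, 3/5,3, 6,  8,  8.2] 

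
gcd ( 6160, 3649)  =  1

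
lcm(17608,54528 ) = 1690368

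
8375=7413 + 962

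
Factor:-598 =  - 2^1*13^1*23^1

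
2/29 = 2/29  =  0.07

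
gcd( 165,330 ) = 165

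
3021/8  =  3021/8 = 377.62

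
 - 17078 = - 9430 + -7648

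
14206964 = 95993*148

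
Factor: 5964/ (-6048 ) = -2^(- 3 ) * 3^( - 2)*71^1 =- 71/72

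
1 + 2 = 3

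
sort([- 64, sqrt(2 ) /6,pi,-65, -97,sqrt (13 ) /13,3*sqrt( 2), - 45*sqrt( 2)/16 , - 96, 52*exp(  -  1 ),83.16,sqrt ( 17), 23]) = [ - 97,-96, - 65, - 64,-45*sqrt ( 2) /16, sqrt( 2)/6,sqrt( 13)/13, pi, sqrt( 17 ) , 3 * sqrt( 2),52*exp(- 1 ),23,83.16 ]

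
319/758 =319/758 = 0.42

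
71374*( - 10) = -713740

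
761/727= 761/727 = 1.05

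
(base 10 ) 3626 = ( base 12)2122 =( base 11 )27a7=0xE2A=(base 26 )59C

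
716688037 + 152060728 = 868748765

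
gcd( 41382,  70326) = 18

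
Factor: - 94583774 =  - 2^1*23^1*907^1*2267^1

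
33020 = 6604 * 5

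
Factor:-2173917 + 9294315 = 2^1*3^1 * 797^1 * 1489^1= 7120398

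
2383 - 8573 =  - 6190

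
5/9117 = 5/9117 = 0.00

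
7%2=1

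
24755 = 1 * 24755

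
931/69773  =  931/69773  =  0.01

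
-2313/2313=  - 1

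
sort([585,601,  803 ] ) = [585,601, 803]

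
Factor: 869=11^1 * 79^1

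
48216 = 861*56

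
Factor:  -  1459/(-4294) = 2^( - 1)*19^(-1)*113^( -1)*1459^1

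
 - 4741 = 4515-9256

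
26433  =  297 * 89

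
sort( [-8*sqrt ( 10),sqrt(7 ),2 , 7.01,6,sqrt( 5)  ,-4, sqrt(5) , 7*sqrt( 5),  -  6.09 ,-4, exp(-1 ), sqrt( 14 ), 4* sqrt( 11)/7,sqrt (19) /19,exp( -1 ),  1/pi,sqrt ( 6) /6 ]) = [-8*sqrt( 10), - 6.09, - 4,-4,sqrt(19)/19,1/pi,exp(-1 ), exp(-1),sqrt(6)/6,4*sqrt( 11)/7, 2 , sqrt ( 5),sqrt( 5), sqrt( 7),sqrt( 14),6,7.01,7*sqrt (5)] 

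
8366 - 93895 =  - 85529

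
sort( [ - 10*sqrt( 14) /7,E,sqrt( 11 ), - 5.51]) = [ - 5.51, - 10*sqrt( 14)/7, E,sqrt(11 )]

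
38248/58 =659 + 13/29=659.45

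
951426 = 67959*14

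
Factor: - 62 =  - 2^1 * 31^1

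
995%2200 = 995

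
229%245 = 229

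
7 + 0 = 7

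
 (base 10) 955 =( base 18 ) 2h1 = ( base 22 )1L9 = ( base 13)586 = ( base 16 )3BB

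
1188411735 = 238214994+950196741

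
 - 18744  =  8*( - 2343)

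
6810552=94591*72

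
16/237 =16/237= 0.07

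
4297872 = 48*89539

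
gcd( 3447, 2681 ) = 383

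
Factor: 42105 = 3^1*5^1 *7^1*401^1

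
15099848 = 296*51013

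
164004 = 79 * 2076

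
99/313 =99/313 = 0.32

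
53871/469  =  53871/469 = 114.86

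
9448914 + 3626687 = 13075601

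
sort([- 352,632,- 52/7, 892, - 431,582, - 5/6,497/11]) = [  -  431,-352,  -  52/7, - 5/6, 497/11,582,  632,892 ] 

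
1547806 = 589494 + 958312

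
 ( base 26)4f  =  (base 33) 3k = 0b1110111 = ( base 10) 119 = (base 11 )A9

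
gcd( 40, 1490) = 10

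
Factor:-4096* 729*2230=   -  6658744320= - 2^13*3^6* 5^1*223^1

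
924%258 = 150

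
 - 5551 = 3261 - 8812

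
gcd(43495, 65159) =1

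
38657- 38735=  - 78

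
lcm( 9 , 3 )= 9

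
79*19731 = 1558749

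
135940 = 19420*7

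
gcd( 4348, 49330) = 2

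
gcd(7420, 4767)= 7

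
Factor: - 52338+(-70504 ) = -122842 = -2^1*17^1*3613^1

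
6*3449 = 20694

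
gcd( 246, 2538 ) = 6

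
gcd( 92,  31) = 1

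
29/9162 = 29/9162 = 0.00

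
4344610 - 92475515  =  - 88130905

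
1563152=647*2416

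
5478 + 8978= 14456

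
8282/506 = 4141/253 =16.37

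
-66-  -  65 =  - 1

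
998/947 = 1+51/947 = 1.05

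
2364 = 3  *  788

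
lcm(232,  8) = 232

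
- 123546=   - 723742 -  - 600196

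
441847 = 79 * 5593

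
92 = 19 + 73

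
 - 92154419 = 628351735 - 720506154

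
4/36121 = 4/36121 = 0.00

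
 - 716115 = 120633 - 836748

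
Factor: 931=7^2*19^1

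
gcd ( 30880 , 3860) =3860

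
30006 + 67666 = 97672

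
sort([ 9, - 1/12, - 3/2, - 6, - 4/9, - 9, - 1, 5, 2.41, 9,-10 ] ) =[-10,-9, - 6, - 3/2, - 1, - 4/9,-1/12, 2.41, 5 , 9, 9] 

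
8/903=8/903  =  0.01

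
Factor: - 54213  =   - 3^1*17^1*1063^1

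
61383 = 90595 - 29212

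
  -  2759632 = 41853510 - 44613142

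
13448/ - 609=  - 23 + 559/609 = - 22.08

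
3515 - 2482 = 1033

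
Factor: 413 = 7^1*59^1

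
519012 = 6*86502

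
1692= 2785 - 1093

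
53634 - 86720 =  - 33086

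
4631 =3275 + 1356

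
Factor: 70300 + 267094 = 2^1*168697^1 =337394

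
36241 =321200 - 284959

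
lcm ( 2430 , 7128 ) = 106920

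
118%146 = 118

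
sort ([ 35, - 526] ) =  [ - 526,35 ]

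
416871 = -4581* (-91 )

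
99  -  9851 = -9752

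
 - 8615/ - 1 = 8615/1 = 8615.00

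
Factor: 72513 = 3^2*7^1*1151^1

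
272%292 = 272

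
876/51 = 17 + 3/17 = 17.18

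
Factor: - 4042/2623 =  - 94/61 = - 2^1*47^1*61^( - 1 )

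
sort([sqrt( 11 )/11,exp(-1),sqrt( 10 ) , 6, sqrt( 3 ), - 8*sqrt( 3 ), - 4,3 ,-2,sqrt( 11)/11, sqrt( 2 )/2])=[-8*sqrt( 3 ),-4,-2,  sqrt(11) /11,  sqrt ( 11 ) /11,exp(-1 ), sqrt(2)/2,sqrt(3 ), 3,sqrt(10) , 6 ] 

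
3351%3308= 43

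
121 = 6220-6099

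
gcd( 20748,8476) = 52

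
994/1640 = 497/820 = 0.61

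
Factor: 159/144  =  53/48= 2^( - 4 ) * 3^( - 1 )*53^1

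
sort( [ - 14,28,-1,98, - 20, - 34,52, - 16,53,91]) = [ - 34 , - 20, -16, - 14, - 1,28,52,53,91,  98 ]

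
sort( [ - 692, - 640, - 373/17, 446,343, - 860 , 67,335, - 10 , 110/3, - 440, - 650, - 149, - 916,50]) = [ - 916, - 860, - 692,  -  650, - 640, - 440 , - 149, - 373/17, - 10, 110/3, 50, 67,  335,  343, 446]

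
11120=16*695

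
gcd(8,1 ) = 1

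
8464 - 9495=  - 1031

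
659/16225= 659/16225 =0.04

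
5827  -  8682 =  - 2855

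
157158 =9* 17462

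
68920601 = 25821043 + 43099558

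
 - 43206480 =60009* (  -  720)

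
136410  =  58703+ 77707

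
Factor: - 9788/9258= -4894/4629 = -2^1*3^( - 1 )*1543^( -1)*2447^1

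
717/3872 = 717/3872 = 0.19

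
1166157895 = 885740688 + 280417207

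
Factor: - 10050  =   - 2^1*3^1 * 5^2*67^1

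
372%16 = 4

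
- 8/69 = - 8/69 = - 0.12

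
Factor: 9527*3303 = 31467681 = 3^2 * 7^1*367^1*1361^1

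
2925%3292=2925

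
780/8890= 78/889  =  0.09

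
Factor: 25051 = 13^1*41^1*47^1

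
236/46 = 118/23  =  5.13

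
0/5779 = 0  =  0.00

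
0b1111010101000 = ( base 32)7l8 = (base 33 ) 76R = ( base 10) 7848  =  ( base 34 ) 6qs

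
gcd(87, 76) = 1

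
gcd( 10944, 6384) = 912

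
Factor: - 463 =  - 463^1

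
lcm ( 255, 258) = 21930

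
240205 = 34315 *7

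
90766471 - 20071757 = 70694714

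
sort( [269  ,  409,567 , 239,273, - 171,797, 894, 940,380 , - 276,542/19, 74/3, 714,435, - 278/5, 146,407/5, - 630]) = [ - 630,-276, - 171 , - 278/5, 74/3,542/19, 407/5,146, 239,269,273,380, 409, 435,567,714 , 797,894, 940] 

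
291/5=58+1/5=58.20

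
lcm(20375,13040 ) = 326000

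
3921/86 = 3921/86 = 45.59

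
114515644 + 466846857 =581362501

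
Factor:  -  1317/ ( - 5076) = 439/1692 = 2^( - 2 ) * 3^ ( - 2)*47^( - 1)*439^1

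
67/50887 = 67/50887= 0.00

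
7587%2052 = 1431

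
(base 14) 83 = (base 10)115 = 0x73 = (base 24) 4J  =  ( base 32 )3J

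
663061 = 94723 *7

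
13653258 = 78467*174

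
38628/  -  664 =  - 9657/166= -58.17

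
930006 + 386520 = 1316526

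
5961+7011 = 12972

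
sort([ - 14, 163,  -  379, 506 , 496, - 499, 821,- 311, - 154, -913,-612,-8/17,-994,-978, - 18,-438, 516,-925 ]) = [ - 994, -978, - 925, - 913, - 612,-499,  -  438, - 379, - 311,-154,-18,-14,-8/17, 163, 496,506, 516, 821]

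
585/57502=585/57502 = 0.01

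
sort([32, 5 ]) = [5 , 32] 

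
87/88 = 87/88 = 0.99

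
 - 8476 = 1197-9673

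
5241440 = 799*6560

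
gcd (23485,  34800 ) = 5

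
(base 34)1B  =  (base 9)50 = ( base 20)25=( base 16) 2D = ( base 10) 45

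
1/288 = 1/288 = 0.00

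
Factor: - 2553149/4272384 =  - 2^(  -  8)*3^( - 1)*5563^( - 1)*2553149^1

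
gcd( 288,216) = 72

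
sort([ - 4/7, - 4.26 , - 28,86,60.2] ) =[ - 28, - 4.26  , - 4/7,60.2,86 ]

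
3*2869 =8607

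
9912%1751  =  1157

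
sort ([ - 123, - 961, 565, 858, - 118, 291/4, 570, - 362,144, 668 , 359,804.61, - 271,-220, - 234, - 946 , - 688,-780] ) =[ - 961, - 946, - 780, - 688, - 362, - 271,-234 , - 220, - 123, - 118, 291/4 , 144,359, 565,570 , 668, 804.61, 858 ] 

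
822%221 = 159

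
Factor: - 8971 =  - 8971^1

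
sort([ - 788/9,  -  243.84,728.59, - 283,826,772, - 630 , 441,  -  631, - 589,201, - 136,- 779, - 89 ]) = [  -  779, - 631,-630,  -  589, - 283, - 243.84,  -  136, - 89, -788/9,201 , 441, 728.59,772,826 ] 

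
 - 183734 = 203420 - 387154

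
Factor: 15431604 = 2^2*3^1*47^1*27361^1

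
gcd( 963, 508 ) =1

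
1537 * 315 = 484155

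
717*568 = 407256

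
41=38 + 3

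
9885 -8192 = 1693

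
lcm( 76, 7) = 532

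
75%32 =11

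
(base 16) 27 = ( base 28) 1b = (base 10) 39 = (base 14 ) 2B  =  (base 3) 1110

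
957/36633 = 319/12211 = 0.03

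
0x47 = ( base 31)29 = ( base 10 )71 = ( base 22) 35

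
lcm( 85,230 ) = 3910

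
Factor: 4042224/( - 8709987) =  - 2^4*3^3*11^( - 1)*13^ (  -  1 )*79^(-1)*257^ ( - 1 )*3119^1 = - 1347408/2903329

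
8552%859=821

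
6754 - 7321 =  - 567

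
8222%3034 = 2154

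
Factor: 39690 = 2^1*3^4*5^1 * 7^2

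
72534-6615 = 65919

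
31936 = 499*64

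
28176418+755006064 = 783182482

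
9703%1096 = 935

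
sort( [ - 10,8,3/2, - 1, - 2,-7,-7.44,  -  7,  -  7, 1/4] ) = [ - 10,-7.44,-7,-7, - 7, - 2,-1 , 1/4,  3/2,8 ] 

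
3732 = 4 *933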